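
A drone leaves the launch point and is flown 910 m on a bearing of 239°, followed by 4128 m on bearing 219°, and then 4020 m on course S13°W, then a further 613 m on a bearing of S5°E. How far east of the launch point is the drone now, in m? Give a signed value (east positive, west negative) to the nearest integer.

Leg 1 (239°, 910 m): east 910 sin 239° = -780.02, north 910 cos 239° = -468.68
Leg 2 (219°, 4128 m): east 4128 sin 219° = -2597.83, north 4128 cos 219° = -3208.06
Leg 3 (S13°W, 4020 m): east 4020 sin 193° = -904.30, north 4020 cos 193° = -3916.97
Leg 4 (S5°E, 613 m): east 613 sin 175° = 53.43, north 613 cos 175° = -610.67
Net east component: -4228.73 m.

-4229 m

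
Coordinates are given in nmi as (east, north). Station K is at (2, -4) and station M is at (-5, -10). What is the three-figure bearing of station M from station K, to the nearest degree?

229°

Δeast = -5 − 2 = -7.00; Δnorth = -10 − -4 = -6.00.
Bearing = atan2(Δeast, Δnorth) mod 360° = 229.40° ≈ 229°.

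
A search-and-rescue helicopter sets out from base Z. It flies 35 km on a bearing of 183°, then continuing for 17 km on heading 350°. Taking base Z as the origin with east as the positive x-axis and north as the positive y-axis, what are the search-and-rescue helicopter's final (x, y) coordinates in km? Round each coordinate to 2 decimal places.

Leg 1 (183°, 35 km): east 35 sin 183° = -1.83, north 35 cos 183° = -34.95
Leg 2 (350°, 17 km): east 17 sin 350° = -2.95, north 17 cos 350° = 16.74
Summing: -4.78 km east, -18.21 km north → (-4.78, -18.21).

(-4.78, -18.21)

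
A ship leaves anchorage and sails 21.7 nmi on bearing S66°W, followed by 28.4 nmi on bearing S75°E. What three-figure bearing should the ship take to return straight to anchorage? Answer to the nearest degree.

Leg 1 (S66°W, 21.7 nmi): east 21.7 sin 246° = -19.82, north 21.7 cos 246° = -8.83
Leg 2 (S75°E, 28.4 nmi): east 28.4 sin 105° = 27.43, north 28.4 cos 105° = -7.35
Net displacement: 7.61 east, -16.18 north. Direction back to start is (-7.61, 16.18): bearing = atan2(-7.61, 16.18) mod 360° = 334.81° ≈ 335°.

335°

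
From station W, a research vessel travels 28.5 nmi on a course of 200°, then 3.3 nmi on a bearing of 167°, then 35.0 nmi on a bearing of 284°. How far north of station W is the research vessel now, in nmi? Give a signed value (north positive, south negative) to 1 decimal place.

-21.5 nmi

Leg 1 (200°, 28.5 nmi): east 28.5 sin 200° = -9.75, north 28.5 cos 200° = -26.78
Leg 2 (167°, 3.3 nmi): east 3.3 sin 167° = 0.74, north 3.3 cos 167° = -3.22
Leg 3 (284°, 35.0 nmi): east 35.0 sin 284° = -33.96, north 35.0 cos 284° = 8.47
Net north component: -21.53 nmi.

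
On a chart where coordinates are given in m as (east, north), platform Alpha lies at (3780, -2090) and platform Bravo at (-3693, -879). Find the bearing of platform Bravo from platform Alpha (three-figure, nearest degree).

Δeast = -3693 − 3780 = -7473.00; Δnorth = -879 − -2090 = 1211.00.
Bearing = atan2(Δeast, Δnorth) mod 360° = 279.20° ≈ 279°.

279°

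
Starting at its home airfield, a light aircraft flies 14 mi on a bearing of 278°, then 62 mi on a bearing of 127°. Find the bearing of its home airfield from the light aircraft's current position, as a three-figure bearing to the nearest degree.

315°

Leg 1 (278°, 14 mi): east 14 sin 278° = -13.86, north 14 cos 278° = 1.95
Leg 2 (127°, 62 mi): east 62 sin 127° = 49.52, north 62 cos 127° = -37.31
Net displacement: 35.65 east, -35.36 north. Direction back to start is (-35.65, 35.36): bearing = atan2(-35.65, 35.36) mod 360° = 314.77° ≈ 315°.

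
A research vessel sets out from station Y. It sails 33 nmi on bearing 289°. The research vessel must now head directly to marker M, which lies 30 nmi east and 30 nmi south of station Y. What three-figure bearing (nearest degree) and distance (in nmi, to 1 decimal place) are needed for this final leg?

124°, 73.5 nmi

Leg 1 (289°, 33 nmi): east 33 sin 289° = -31.20, north 33 cos 289° = 10.74
Current position: (-31.20, 10.74). Target: (30, -30). Remaining: Δeast = 61.20, Δnorth = -40.74.
Bearing = atan2(61.20, -40.74) mod 360° = 123.65°; distance = √((61.20)² + (-40.74)²) = 73.524 nmi.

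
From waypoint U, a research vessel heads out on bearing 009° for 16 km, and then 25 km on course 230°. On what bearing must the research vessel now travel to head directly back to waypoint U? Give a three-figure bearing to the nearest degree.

Leg 1 (009°, 16 km): east 16 sin 9° = 2.50, north 16 cos 9° = 15.80
Leg 2 (230°, 25 km): east 25 sin 230° = -19.15, north 25 cos 230° = -16.07
Net displacement: -16.65 east, -0.27 north. Direction back to start is (16.65, 0.27): bearing = atan2(16.65, 0.27) mod 360° = 89.08° ≈ 089°.

089°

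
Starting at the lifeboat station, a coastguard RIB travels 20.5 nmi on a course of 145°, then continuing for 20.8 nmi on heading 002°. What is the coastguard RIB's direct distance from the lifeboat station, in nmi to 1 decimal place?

13.1 nmi

Leg 1 (145°, 20.5 nmi): east 20.5 sin 145° = 11.76, north 20.5 cos 145° = -16.79
Leg 2 (002°, 20.8 nmi): east 20.8 sin 2° = 0.73, north 20.8 cos 2° = 20.79
Net: 12.48 east, 3.99 north. Distance = √((12.48)² + (3.99)²) = 13.108 nmi.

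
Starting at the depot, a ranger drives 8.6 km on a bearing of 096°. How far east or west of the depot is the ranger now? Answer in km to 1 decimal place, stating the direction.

8.6 km east

Leg 1 (096°, 8.6 km): east 8.6 sin 96° = 8.55, north 8.6 cos 96° = -0.90
Net east component: 8.55 km.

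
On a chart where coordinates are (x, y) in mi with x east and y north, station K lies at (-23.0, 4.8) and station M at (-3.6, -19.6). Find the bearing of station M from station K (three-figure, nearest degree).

Δeast = -3.6 − -23.0 = 19.40; Δnorth = -19.6 − 4.8 = -24.40.
Bearing = atan2(Δeast, Δnorth) mod 360° = 141.51° ≈ 142°.

142°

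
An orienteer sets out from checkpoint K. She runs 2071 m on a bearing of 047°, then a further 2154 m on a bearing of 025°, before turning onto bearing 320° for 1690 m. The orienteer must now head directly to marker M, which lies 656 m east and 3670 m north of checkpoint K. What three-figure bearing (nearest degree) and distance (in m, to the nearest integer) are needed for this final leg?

Leg 1 (047°, 2071 m): east 2071 sin 47° = 1514.63, north 2071 cos 47° = 1412.42
Leg 2 (025°, 2154 m): east 2154 sin 25° = 910.32, north 2154 cos 25° = 1952.19
Leg 3 (320°, 1690 m): east 1690 sin 320° = -1086.31, north 1690 cos 320° = 1294.62
Current position: (1338.64, 4659.22). Target: (656, 3670). Remaining: Δeast = -682.64, Δnorth = -989.22.
Bearing = atan2(-682.64, -989.22) mod 360° = 214.61°; distance = √((-682.64)² + (-989.22)²) = 1201.898 m.

215°, 1202 m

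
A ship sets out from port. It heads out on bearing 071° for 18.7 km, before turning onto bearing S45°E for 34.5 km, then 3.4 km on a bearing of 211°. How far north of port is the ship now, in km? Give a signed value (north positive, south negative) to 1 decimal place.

-21.2 km

Leg 1 (071°, 18.7 km): east 18.7 sin 71° = 17.68, north 18.7 cos 71° = 6.09
Leg 2 (S45°E, 34.5 km): east 34.5 sin 135° = 24.40, north 34.5 cos 135° = -24.40
Leg 3 (211°, 3.4 km): east 3.4 sin 211° = -1.75, north 3.4 cos 211° = -2.91
Net north component: -21.22 km.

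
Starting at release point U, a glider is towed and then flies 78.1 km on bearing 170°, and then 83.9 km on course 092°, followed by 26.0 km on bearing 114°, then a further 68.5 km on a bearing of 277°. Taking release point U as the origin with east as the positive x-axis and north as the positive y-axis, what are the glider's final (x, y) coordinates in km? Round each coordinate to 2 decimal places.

Leg 1 (170°, 78.1 km): east 78.1 sin 170° = 13.56, north 78.1 cos 170° = -76.91
Leg 2 (092°, 83.9 km): east 83.9 sin 92° = 83.85, north 83.9 cos 92° = -2.93
Leg 3 (114°, 26.0 km): east 26.0 sin 114° = 23.75, north 26.0 cos 114° = -10.58
Leg 4 (277°, 68.5 km): east 68.5 sin 277° = -67.99, north 68.5 cos 277° = 8.35
Summing: 53.17 km east, -82.07 km north → (53.17, -82.07).

(53.17, -82.07)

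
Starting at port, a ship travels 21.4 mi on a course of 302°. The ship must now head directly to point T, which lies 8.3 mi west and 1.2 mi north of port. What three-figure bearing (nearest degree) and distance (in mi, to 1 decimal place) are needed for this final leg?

136°, 14.1 mi

Leg 1 (302°, 21.4 mi): east 21.4 sin 302° = -18.15, north 21.4 cos 302° = 11.34
Current position: (-18.15, 11.34). Target: (-8.3, 1.2). Remaining: Δeast = 9.85, Δnorth = -10.14.
Bearing = atan2(9.85, -10.14) mod 360° = 135.84°; distance = √((9.85)² + (-10.14)²) = 14.136 mi.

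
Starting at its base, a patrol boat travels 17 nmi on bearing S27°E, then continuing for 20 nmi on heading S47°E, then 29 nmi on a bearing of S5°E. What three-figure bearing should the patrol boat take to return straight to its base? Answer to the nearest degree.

Leg 1 (S27°E, 17 nmi): east 17 sin 153° = 7.72, north 17 cos 153° = -15.15
Leg 2 (S47°E, 20 nmi): east 20 sin 133° = 14.63, north 20 cos 133° = -13.64
Leg 3 (S5°E, 29 nmi): east 29 sin 175° = 2.53, north 29 cos 175° = -28.89
Net displacement: 24.87 east, -57.68 north. Direction back to start is (-24.87, 57.68): bearing = atan2(-24.87, 57.68) mod 360° = 336.67° ≈ 337°.

337°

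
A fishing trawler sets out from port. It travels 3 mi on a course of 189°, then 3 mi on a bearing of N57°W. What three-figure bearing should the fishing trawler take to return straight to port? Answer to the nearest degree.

Leg 1 (189°, 3 mi): east 3 sin 189° = -0.47, north 3 cos 189° = -2.96
Leg 2 (N57°W, 3 mi): east 3 sin 303° = -2.52, north 3 cos 303° = 1.63
Net displacement: -2.99 east, -1.33 north. Direction back to start is (2.99, 1.33): bearing = atan2(2.99, 1.33) mod 360° = 66.00° ≈ 066°.

066°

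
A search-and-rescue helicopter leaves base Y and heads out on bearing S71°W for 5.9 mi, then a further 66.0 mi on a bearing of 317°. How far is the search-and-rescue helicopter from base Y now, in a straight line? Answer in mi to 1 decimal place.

Leg 1 (S71°W, 5.9 mi): east 5.9 sin 251° = -5.58, north 5.9 cos 251° = -1.92
Leg 2 (317°, 66.0 mi): east 66.0 sin 317° = -45.01, north 66.0 cos 317° = 48.27
Net: -50.59 east, 46.35 north. Distance = √((-50.59)² + (46.35)²) = 68.612 mi.

68.6 mi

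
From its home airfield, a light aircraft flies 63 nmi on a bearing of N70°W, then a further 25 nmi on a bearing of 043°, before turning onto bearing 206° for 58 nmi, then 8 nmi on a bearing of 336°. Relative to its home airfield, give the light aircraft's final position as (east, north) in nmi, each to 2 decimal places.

(-70.83, -4.99)

Leg 1 (N70°W, 63 nmi): east 63 sin 290° = -59.20, north 63 cos 290° = 21.55
Leg 2 (043°, 25 nmi): east 25 sin 43° = 17.05, north 25 cos 43° = 18.28
Leg 3 (206°, 58 nmi): east 58 sin 206° = -25.43, north 58 cos 206° = -52.13
Leg 4 (336°, 8 nmi): east 8 sin 336° = -3.25, north 8 cos 336° = 7.31
Summing: -70.83 nmi east, -4.99 nmi north → (-70.83, -4.99).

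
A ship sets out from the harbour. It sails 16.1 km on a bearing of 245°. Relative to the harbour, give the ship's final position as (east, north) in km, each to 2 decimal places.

Leg 1 (245°, 16.1 km): east 16.1 sin 245° = -14.59, north 16.1 cos 245° = -6.80
Summing: -14.59 km east, -6.80 km north → (-14.59, -6.80).

(-14.59, -6.80)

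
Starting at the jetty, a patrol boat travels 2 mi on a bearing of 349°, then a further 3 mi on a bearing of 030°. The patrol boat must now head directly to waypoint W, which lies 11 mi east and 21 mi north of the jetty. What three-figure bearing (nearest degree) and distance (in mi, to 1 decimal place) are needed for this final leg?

Leg 1 (349°, 2 mi): east 2 sin 349° = -0.38, north 2 cos 349° = 1.96
Leg 2 (030°, 3 mi): east 3 sin 30° = 1.50, north 3 cos 30° = 2.60
Current position: (1.12, 4.56). Target: (11, 21). Remaining: Δeast = 9.88, Δnorth = 16.44.
Bearing = atan2(9.88, 16.44) mod 360° = 31.01°; distance = √((9.88)² + (16.44)²) = 19.180 mi.

031°, 19.2 mi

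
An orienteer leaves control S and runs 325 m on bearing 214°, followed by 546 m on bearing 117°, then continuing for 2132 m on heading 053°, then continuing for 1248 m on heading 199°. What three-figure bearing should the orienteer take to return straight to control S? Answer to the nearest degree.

Leg 1 (214°, 325 m): east 325 sin 214° = -181.74, north 325 cos 214° = -269.44
Leg 2 (117°, 546 m): east 546 sin 117° = 486.49, north 546 cos 117° = -247.88
Leg 3 (053°, 2132 m): east 2132 sin 53° = 1702.69, north 2132 cos 53° = 1283.07
Leg 4 (199°, 1248 m): east 1248 sin 199° = -406.31, north 1248 cos 199° = -1180.01
Net displacement: 1601.13 east, -414.25 north. Direction back to start is (-1601.13, 414.25): bearing = atan2(-1601.13, 414.25) mod 360° = 284.51° ≈ 285°.

285°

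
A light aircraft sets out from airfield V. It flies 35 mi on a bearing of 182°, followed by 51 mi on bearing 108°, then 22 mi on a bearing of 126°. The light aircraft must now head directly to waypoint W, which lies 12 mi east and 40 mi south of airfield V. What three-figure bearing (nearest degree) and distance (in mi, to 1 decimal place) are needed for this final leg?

294°, 58.1 mi

Leg 1 (182°, 35 mi): east 35 sin 182° = -1.22, north 35 cos 182° = -34.98
Leg 2 (108°, 51 mi): east 51 sin 108° = 48.50, north 51 cos 108° = -15.76
Leg 3 (126°, 22 mi): east 22 sin 126° = 17.80, north 22 cos 126° = -12.93
Current position: (65.08, -63.67). Target: (12, -40). Remaining: Δeast = -53.08, Δnorth = 23.67.
Bearing = atan2(-53.08, 23.67) mod 360° = 294.03°; distance = √((-53.08)² + (23.67)²) = 58.119 mi.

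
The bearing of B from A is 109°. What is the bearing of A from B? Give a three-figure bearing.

Back-bearing = 109° + 180° = 289°.

289°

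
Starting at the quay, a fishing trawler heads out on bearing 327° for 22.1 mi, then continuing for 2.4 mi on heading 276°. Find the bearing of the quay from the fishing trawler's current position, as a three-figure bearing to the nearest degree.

142°

Leg 1 (327°, 22.1 mi): east 22.1 sin 327° = -12.04, north 22.1 cos 327° = 18.53
Leg 2 (276°, 2.4 mi): east 2.4 sin 276° = -2.39, north 2.4 cos 276° = 0.25
Net displacement: -14.42 east, 18.79 north. Direction back to start is (14.42, -18.79): bearing = atan2(14.42, -18.79) mod 360° = 142.48° ≈ 142°.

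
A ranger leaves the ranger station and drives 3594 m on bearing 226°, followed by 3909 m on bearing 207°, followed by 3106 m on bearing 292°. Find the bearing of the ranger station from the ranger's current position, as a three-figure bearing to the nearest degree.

056°

Leg 1 (226°, 3594 m): east 3594 sin 226° = -2585.31, north 3594 cos 226° = -2496.60
Leg 2 (207°, 3909 m): east 3909 sin 207° = -1774.65, north 3909 cos 207° = -3482.94
Leg 3 (292°, 3106 m): east 3106 sin 292° = -2879.83, north 3106 cos 292° = 1163.53
Net displacement: -7239.79 east, -4816.02 north. Direction back to start is (7239.79, 4816.02): bearing = atan2(7239.79, 4816.02) mod 360° = 56.37° ≈ 056°.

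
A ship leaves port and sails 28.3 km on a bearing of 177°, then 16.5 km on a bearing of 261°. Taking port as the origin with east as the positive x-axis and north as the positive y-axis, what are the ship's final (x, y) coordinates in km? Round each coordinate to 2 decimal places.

Leg 1 (177°, 28.3 km): east 28.3 sin 177° = 1.48, north 28.3 cos 177° = -28.26
Leg 2 (261°, 16.5 km): east 16.5 sin 261° = -16.30, north 16.5 cos 261° = -2.58
Summing: -14.82 km east, -30.84 km north → (-14.82, -30.84).

(-14.82, -30.84)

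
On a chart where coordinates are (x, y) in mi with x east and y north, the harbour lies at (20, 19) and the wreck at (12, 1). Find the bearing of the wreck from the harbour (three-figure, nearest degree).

204°

Δeast = 12 − 20 = -8.00; Δnorth = 1 − 19 = -18.00.
Bearing = atan2(Δeast, Δnorth) mod 360° = 203.96° ≈ 204°.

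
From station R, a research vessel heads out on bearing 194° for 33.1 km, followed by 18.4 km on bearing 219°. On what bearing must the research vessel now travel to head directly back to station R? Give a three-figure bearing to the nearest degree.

Leg 1 (194°, 33.1 km): east 33.1 sin 194° = -8.01, north 33.1 cos 194° = -32.12
Leg 2 (219°, 18.4 km): east 18.4 sin 219° = -11.58, north 18.4 cos 219° = -14.30
Net displacement: -19.59 east, -46.42 north. Direction back to start is (19.59, 46.42): bearing = atan2(19.59, 46.42) mod 360° = 22.88° ≈ 023°.

023°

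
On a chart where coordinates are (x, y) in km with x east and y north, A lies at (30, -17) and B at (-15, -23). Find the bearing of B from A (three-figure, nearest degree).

Δeast = -15 − 30 = -45.00; Δnorth = -23 − -17 = -6.00.
Bearing = atan2(Δeast, Δnorth) mod 360° = 262.41° ≈ 262°.

262°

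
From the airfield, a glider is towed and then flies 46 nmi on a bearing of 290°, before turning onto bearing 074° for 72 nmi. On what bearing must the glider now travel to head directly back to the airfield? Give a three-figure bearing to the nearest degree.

Leg 1 (290°, 46 nmi): east 46 sin 290° = -43.23, north 46 cos 290° = 15.73
Leg 2 (074°, 72 nmi): east 72 sin 74° = 69.21, north 72 cos 74° = 19.85
Net displacement: 25.98 east, 35.58 north. Direction back to start is (-25.98, -35.58): bearing = atan2(-25.98, -35.58) mod 360° = 216.14° ≈ 216°.

216°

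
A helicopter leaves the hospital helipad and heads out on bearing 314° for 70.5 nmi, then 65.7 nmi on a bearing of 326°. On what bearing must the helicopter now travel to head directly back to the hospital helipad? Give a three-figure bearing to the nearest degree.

140°

Leg 1 (314°, 70.5 nmi): east 70.5 sin 314° = -50.71, north 70.5 cos 314° = 48.97
Leg 2 (326°, 65.7 nmi): east 65.7 sin 326° = -36.74, north 65.7 cos 326° = 54.47
Net displacement: -87.45 east, 103.44 north. Direction back to start is (87.45, -103.44): bearing = atan2(87.45, -103.44) mod 360° = 139.79° ≈ 140°.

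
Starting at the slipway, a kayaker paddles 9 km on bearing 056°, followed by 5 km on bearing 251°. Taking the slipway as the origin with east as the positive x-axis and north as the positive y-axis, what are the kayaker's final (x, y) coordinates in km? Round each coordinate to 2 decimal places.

Leg 1 (056°, 9 km): east 9 sin 56° = 7.46, north 9 cos 56° = 5.03
Leg 2 (251°, 5 km): east 5 sin 251° = -4.73, north 5 cos 251° = -1.63
Summing: 2.73 km east, 3.40 km north → (2.73, 3.40).

(2.73, 3.40)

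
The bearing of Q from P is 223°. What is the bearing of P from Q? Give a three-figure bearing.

Back-bearing = 223° − 180° = 043°.

043°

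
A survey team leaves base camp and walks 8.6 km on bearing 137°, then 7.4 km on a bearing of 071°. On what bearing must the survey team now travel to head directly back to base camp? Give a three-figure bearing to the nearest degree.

Leg 1 (137°, 8.6 km): east 8.6 sin 137° = 5.87, north 8.6 cos 137° = -6.29
Leg 2 (071°, 7.4 km): east 7.4 sin 71° = 7.00, north 7.4 cos 71° = 2.41
Net displacement: 12.86 east, -3.88 north. Direction back to start is (-12.86, 3.88): bearing = atan2(-12.86, 3.88) mod 360° = 286.79° ≈ 287°.

287°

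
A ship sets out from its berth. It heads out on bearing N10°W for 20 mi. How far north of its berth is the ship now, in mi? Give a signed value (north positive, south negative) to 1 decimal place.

Leg 1 (N10°W, 20 mi): east 20 sin 350° = -3.47, north 20 cos 350° = 19.70
Net north component: 19.70 mi.

19.7 mi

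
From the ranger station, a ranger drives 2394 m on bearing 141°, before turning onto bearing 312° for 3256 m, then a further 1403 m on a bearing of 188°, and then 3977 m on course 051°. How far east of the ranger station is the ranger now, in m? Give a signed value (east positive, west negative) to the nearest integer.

Leg 1 (141°, 2394 m): east 2394 sin 141° = 1506.59, north 2394 cos 141° = -1860.49
Leg 2 (312°, 3256 m): east 3256 sin 312° = -2419.68, north 3256 cos 312° = 2178.69
Leg 3 (188°, 1403 m): east 1403 sin 188° = -195.26, north 1403 cos 188° = -1389.35
Leg 4 (051°, 3977 m): east 3977 sin 51° = 3090.71, north 3977 cos 51° = 2502.81
Net east component: 1982.36 m.

1982 m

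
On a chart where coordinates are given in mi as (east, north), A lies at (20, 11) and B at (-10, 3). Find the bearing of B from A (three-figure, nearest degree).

255°

Δeast = -10 − 20 = -30.00; Δnorth = 3 − 11 = -8.00.
Bearing = atan2(Δeast, Δnorth) mod 360° = 255.07° ≈ 255°.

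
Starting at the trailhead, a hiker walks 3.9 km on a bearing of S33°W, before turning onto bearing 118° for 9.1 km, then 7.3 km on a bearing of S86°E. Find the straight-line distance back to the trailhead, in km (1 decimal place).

Leg 1 (S33°W, 3.9 km): east 3.9 sin 213° = -2.12, north 3.9 cos 213° = -3.27
Leg 2 (118°, 9.1 km): east 9.1 sin 118° = 8.03, north 9.1 cos 118° = -4.27
Leg 3 (S86°E, 7.3 km): east 7.3 sin 94° = 7.28, north 7.3 cos 94° = -0.51
Net: 13.19 east, -8.05 north. Distance = √((13.19)² + (-8.05)²) = 15.456 km.

15.5 km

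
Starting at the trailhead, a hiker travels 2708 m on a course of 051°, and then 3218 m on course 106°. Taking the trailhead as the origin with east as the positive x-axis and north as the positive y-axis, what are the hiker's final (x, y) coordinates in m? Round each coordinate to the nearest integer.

Leg 1 (051°, 2708 m): east 2708 sin 51° = 2104.51, north 2708 cos 51° = 1704.20
Leg 2 (106°, 3218 m): east 3218 sin 106° = 3093.34, north 3218 cos 106° = -887.00
Summing: 5197.85 m east, 817.20 m north → (5198, 817).

(5198, 817)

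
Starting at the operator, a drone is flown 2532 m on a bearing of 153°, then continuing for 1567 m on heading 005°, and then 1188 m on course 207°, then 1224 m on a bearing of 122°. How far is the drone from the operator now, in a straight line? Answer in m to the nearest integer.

Leg 1 (153°, 2532 m): east 2532 sin 153° = 1149.50, north 2532 cos 153° = -2256.03
Leg 2 (005°, 1567 m): east 1567 sin 5° = 136.57, north 1567 cos 5° = 1561.04
Leg 3 (207°, 1188 m): east 1188 sin 207° = -539.34, north 1188 cos 207° = -1058.52
Leg 4 (122°, 1224 m): east 1224 sin 122° = 1038.01, north 1224 cos 122° = -648.62
Net: 1784.75 east, -2402.13 north. Distance = √((1784.75)² + (-2402.13)²) = 2992.581 m.

2993 m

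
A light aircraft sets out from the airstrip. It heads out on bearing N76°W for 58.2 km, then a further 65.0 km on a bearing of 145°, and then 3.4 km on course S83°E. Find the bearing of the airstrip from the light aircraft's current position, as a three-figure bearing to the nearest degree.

Leg 1 (N76°W, 58.2 km): east 58.2 sin 284° = -56.47, north 58.2 cos 284° = 14.08
Leg 2 (145°, 65.0 km): east 65.0 sin 145° = 37.28, north 65.0 cos 145° = -53.24
Leg 3 (S83°E, 3.4 km): east 3.4 sin 97° = 3.37, north 3.4 cos 97° = -0.41
Net displacement: -15.81 east, -39.58 north. Direction back to start is (15.81, 39.58): bearing = atan2(15.81, 39.58) mod 360° = 21.78° ≈ 022°.

022°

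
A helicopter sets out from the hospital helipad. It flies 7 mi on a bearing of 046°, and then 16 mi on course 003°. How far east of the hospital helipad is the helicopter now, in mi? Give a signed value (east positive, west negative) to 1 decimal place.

Leg 1 (046°, 7 mi): east 7 sin 46° = 5.04, north 7 cos 46° = 4.86
Leg 2 (003°, 16 mi): east 16 sin 3° = 0.84, north 16 cos 3° = 15.98
Net east component: 5.87 mi.

5.9 mi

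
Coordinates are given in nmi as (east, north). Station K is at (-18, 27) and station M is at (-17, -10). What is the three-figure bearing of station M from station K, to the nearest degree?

178°

Δeast = -17 − -18 = 1.00; Δnorth = -10 − 27 = -37.00.
Bearing = atan2(Δeast, Δnorth) mod 360° = 178.45° ≈ 178°.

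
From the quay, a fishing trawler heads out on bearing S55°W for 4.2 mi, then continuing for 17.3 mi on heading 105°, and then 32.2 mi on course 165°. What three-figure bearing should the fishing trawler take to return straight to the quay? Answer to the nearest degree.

330°

Leg 1 (S55°W, 4.2 mi): east 4.2 sin 235° = -3.44, north 4.2 cos 235° = -2.41
Leg 2 (105°, 17.3 mi): east 17.3 sin 105° = 16.71, north 17.3 cos 105° = -4.48
Leg 3 (165°, 32.2 mi): east 32.2 sin 165° = 8.33, north 32.2 cos 165° = -31.10
Net displacement: 21.60 east, -37.99 north. Direction back to start is (-21.60, 37.99): bearing = atan2(-21.60, 37.99) mod 360° = 330.37° ≈ 330°.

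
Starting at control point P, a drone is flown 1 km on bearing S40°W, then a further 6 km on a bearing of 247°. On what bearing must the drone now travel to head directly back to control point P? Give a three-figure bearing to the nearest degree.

063°

Leg 1 (S40°W, 1 km): east 1 sin 220° = -0.64, north 1 cos 220° = -0.77
Leg 2 (247°, 6 km): east 6 sin 247° = -5.52, north 6 cos 247° = -2.34
Net displacement: -6.17 east, -3.11 north. Direction back to start is (6.17, 3.11): bearing = atan2(6.17, 3.11) mod 360° = 63.23° ≈ 063°.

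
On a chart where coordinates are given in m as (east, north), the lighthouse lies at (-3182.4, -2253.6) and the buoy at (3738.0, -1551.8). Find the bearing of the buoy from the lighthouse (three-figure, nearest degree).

084°

Δeast = 3738.0 − -3182.4 = 6920.40; Δnorth = -1551.8 − -2253.6 = 701.80.
Bearing = atan2(Δeast, Δnorth) mod 360° = 84.21° ≈ 084°.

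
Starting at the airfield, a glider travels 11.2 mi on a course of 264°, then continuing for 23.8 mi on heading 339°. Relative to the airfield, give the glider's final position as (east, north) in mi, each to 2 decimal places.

Leg 1 (264°, 11.2 mi): east 11.2 sin 264° = -11.14, north 11.2 cos 264° = -1.17
Leg 2 (339°, 23.8 mi): east 23.8 sin 339° = -8.53, north 23.8 cos 339° = 22.22
Summing: -19.67 mi east, 21.05 mi north → (-19.67, 21.05).

(-19.67, 21.05)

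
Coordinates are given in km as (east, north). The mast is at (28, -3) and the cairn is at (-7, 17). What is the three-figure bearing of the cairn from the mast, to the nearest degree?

Δeast = -7 − 28 = -35.00; Δnorth = 17 − -3 = 20.00.
Bearing = atan2(Δeast, Δnorth) mod 360° = 299.74° ≈ 300°.

300°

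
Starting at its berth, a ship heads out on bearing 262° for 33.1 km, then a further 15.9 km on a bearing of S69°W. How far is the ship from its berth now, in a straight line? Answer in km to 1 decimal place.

48.7 km

Leg 1 (262°, 33.1 km): east 33.1 sin 262° = -32.78, north 33.1 cos 262° = -4.61
Leg 2 (S69°W, 15.9 km): east 15.9 sin 249° = -14.84, north 15.9 cos 249° = -5.70
Net: -47.62 east, -10.30 north. Distance = √((-47.62)² + (-10.30)²) = 48.724 km.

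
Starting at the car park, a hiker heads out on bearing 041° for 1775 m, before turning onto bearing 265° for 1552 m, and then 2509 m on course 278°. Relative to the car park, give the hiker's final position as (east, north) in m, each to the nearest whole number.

(-2866, 1554)

Leg 1 (041°, 1775 m): east 1775 sin 41° = 1164.50, north 1775 cos 41° = 1339.61
Leg 2 (265°, 1552 m): east 1552 sin 265° = -1546.09, north 1552 cos 265° = -135.27
Leg 3 (278°, 2509 m): east 2509 sin 278° = -2484.58, north 2509 cos 278° = 349.19
Summing: -2866.17 m east, 1553.53 m north → (-2866, 1554).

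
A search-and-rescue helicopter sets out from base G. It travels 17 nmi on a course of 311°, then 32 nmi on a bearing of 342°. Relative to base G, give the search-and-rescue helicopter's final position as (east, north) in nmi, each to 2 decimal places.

(-22.72, 41.59)

Leg 1 (311°, 17 nmi): east 17 sin 311° = -12.83, north 17 cos 311° = 11.15
Leg 2 (342°, 32 nmi): east 32 sin 342° = -9.89, north 32 cos 342° = 30.43
Summing: -22.72 nmi east, 41.59 nmi north → (-22.72, 41.59).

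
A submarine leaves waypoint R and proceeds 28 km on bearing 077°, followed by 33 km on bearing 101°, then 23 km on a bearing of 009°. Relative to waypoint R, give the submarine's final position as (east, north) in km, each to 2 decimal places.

Leg 1 (077°, 28 km): east 28 sin 77° = 27.28, north 28 cos 77° = 6.30
Leg 2 (101°, 33 km): east 33 sin 101° = 32.39, north 33 cos 101° = -6.30
Leg 3 (009°, 23 km): east 23 sin 9° = 3.60, north 23 cos 9° = 22.72
Summing: 63.27 km east, 22.72 km north → (63.27, 22.72).

(63.27, 22.72)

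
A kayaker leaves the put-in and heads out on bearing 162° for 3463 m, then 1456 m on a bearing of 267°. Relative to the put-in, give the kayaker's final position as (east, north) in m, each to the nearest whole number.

Leg 1 (162°, 3463 m): east 3463 sin 162° = 1070.13, north 3463 cos 162° = -3293.51
Leg 2 (267°, 1456 m): east 1456 sin 267° = -1454.00, north 1456 cos 267° = -76.20
Summing: -383.88 m east, -3369.71 m north → (-384, -3370).

(-384, -3370)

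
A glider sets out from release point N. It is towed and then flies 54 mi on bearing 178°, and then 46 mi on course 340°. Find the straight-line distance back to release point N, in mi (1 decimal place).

17.5 mi

Leg 1 (178°, 54 mi): east 54 sin 178° = 1.88, north 54 cos 178° = -53.97
Leg 2 (340°, 46 mi): east 46 sin 340° = -15.73, north 46 cos 340° = 43.23
Net: -13.85 east, -10.74 north. Distance = √((-13.85)² + (-10.74)²) = 17.526 mi.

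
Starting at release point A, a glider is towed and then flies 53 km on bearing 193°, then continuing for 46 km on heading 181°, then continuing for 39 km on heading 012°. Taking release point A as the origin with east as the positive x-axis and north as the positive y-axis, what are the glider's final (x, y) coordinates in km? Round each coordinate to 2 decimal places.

(-4.62, -59.49)

Leg 1 (193°, 53 km): east 53 sin 193° = -11.92, north 53 cos 193° = -51.64
Leg 2 (181°, 46 km): east 46 sin 181° = -0.80, north 46 cos 181° = -45.99
Leg 3 (012°, 39 km): east 39 sin 12° = 8.11, north 39 cos 12° = 38.15
Summing: -4.62 km east, -59.49 km north → (-4.62, -59.49).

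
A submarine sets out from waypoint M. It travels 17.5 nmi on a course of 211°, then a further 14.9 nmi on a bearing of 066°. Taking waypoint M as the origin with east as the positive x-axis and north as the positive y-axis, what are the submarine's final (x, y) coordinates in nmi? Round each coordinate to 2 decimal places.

(4.60, -8.94)

Leg 1 (211°, 17.5 nmi): east 17.5 sin 211° = -9.01, north 17.5 cos 211° = -15.00
Leg 2 (066°, 14.9 nmi): east 14.9 sin 66° = 13.61, north 14.9 cos 66° = 6.06
Summing: 4.60 nmi east, -8.94 nmi north → (4.60, -8.94).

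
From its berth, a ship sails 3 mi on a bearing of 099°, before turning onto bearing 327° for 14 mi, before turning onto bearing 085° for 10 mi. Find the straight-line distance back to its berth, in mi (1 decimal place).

13.2 mi

Leg 1 (099°, 3 mi): east 3 sin 99° = 2.96, north 3 cos 99° = -0.47
Leg 2 (327°, 14 mi): east 14 sin 327° = -7.62, north 14 cos 327° = 11.74
Leg 3 (085°, 10 mi): east 10 sin 85° = 9.96, north 10 cos 85° = 0.87
Net: 5.30 east, 12.14 north. Distance = √((5.30)² + (12.14)²) = 13.250 mi.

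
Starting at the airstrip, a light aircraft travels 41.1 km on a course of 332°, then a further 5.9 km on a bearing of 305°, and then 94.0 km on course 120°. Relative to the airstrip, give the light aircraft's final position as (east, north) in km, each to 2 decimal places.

Leg 1 (332°, 41.1 km): east 41.1 sin 332° = -19.30, north 41.1 cos 332° = 36.29
Leg 2 (305°, 5.9 km): east 5.9 sin 305° = -4.83, north 5.9 cos 305° = 3.38
Leg 3 (120°, 94.0 km): east 94.0 sin 120° = 81.41, north 94.0 cos 120° = -47.00
Summing: 57.28 km east, -7.33 km north → (57.28, -7.33).

(57.28, -7.33)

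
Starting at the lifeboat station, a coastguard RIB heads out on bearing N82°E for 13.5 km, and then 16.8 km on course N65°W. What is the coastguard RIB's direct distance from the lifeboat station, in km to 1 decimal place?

Leg 1 (N82°E, 13.5 km): east 13.5 sin 82° = 13.37, north 13.5 cos 82° = 1.88
Leg 2 (N65°W, 16.8 km): east 16.8 sin 295° = -15.23, north 16.8 cos 295° = 7.10
Net: -1.86 east, 8.98 north. Distance = √((-1.86)² + (8.98)²) = 9.169 km.

9.2 km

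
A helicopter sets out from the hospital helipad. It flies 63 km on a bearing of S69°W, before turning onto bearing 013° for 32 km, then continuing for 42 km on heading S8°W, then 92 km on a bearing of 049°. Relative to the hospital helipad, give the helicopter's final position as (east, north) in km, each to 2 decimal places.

Leg 1 (S69°W, 63 km): east 63 sin 249° = -58.82, north 63 cos 249° = -22.58
Leg 2 (013°, 32 km): east 32 sin 13° = 7.20, north 32 cos 13° = 31.18
Leg 3 (S8°W, 42 km): east 42 sin 188° = -5.85, north 42 cos 188° = -41.59
Leg 4 (049°, 92 km): east 92 sin 49° = 69.43, north 92 cos 49° = 60.36
Summing: 11.97 km east, 27.37 km north → (11.97, 27.37).

(11.97, 27.37)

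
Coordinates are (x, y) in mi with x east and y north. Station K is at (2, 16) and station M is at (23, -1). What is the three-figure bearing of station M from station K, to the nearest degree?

Δeast = 23 − 2 = 21.00; Δnorth = -1 − 16 = -17.00.
Bearing = atan2(Δeast, Δnorth) mod 360° = 128.99° ≈ 129°.

129°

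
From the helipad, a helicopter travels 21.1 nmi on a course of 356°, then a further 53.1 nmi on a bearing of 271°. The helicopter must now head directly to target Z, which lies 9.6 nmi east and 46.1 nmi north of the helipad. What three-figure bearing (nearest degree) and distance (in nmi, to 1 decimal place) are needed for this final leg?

Leg 1 (356°, 21.1 nmi): east 21.1 sin 356° = -1.47, north 21.1 cos 356° = 21.05
Leg 2 (271°, 53.1 nmi): east 53.1 sin 271° = -53.09, north 53.1 cos 271° = 0.93
Current position: (-54.56, 21.98). Target: (9.6, 46.1). Remaining: Δeast = 64.16, Δnorth = 24.12.
Bearing = atan2(64.16, 24.12) mod 360° = 69.39°; distance = √((64.16)² + (24.12)²) = 68.549 nmi.

069°, 68.5 nmi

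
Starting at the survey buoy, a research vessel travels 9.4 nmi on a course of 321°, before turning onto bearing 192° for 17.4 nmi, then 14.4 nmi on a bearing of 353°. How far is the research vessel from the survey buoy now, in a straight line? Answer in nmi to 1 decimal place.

Leg 1 (321°, 9.4 nmi): east 9.4 sin 321° = -5.92, north 9.4 cos 321° = 7.31
Leg 2 (192°, 17.4 nmi): east 17.4 sin 192° = -3.62, north 17.4 cos 192° = -17.02
Leg 3 (353°, 14.4 nmi): east 14.4 sin 353° = -1.75, north 14.4 cos 353° = 14.29
Net: -11.29 east, 4.58 north. Distance = √((-11.29)² + (4.58)²) = 12.181 nmi.

12.2 nmi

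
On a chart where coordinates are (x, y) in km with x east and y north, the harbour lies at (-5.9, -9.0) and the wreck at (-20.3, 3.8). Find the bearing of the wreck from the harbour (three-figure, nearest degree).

Δeast = -20.3 − -5.9 = -14.40; Δnorth = 3.8 − -9.0 = 12.80.
Bearing = atan2(Δeast, Δnorth) mod 360° = 311.63° ≈ 312°.

312°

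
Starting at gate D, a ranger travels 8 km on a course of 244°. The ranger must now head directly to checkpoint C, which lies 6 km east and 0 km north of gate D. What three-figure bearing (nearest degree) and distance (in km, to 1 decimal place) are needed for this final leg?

075°, 13.6 km

Leg 1 (244°, 8 km): east 8 sin 244° = -7.19, north 8 cos 244° = -3.51
Current position: (-7.19, -3.51). Target: (6, 0). Remaining: Δeast = 13.19, Δnorth = 3.51.
Bearing = atan2(13.19, 3.51) mod 360° = 75.11°; distance = √((13.19)² + (3.51)²) = 13.649 km.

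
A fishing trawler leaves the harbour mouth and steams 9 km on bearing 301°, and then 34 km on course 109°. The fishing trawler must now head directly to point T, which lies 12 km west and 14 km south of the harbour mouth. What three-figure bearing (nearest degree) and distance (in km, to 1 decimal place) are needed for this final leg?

Leg 1 (301°, 9 km): east 9 sin 301° = -7.71, north 9 cos 301° = 4.64
Leg 2 (109°, 34 km): east 34 sin 109° = 32.15, north 34 cos 109° = -11.07
Current position: (24.43, -6.43). Target: (-12, -14). Remaining: Δeast = -36.43, Δnorth = -7.57.
Bearing = atan2(-36.43, -7.57) mod 360° = 258.27°; distance = √((-36.43)² + (-7.57)²) = 37.210 km.

258°, 37.2 km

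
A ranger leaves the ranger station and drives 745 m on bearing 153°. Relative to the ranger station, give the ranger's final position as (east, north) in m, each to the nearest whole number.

Leg 1 (153°, 745 m): east 745 sin 153° = 338.22, north 745 cos 153° = -663.80
Summing: 338.22 m east, -663.80 m north → (338, -664).

(338, -664)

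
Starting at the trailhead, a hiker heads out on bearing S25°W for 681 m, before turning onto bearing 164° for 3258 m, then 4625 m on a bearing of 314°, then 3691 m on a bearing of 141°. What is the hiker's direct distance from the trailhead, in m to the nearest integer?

3427 m

Leg 1 (S25°W, 681 m): east 681 sin 205° = -287.80, north 681 cos 205° = -617.20
Leg 2 (164°, 3258 m): east 3258 sin 164° = 898.03, north 3258 cos 164° = -3131.79
Leg 3 (314°, 4625 m): east 4625 sin 314° = -3326.95, north 4625 cos 314° = 3212.79
Leg 4 (141°, 3691 m): east 3691 sin 141° = 2322.82, north 3691 cos 141° = -2868.45
Net: -393.90 east, -3404.64 north. Distance = √((-393.90)² + (-3404.64)²) = 3427.348 m.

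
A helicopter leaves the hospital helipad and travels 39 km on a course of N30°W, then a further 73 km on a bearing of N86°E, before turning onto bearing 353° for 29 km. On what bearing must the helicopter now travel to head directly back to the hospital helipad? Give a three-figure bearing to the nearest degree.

Leg 1 (N30°W, 39 km): east 39 sin 330° = -19.50, north 39 cos 330° = 33.77
Leg 2 (N86°E, 73 km): east 73 sin 86° = 72.82, north 73 cos 86° = 5.09
Leg 3 (353°, 29 km): east 29 sin 353° = -3.53, north 29 cos 353° = 28.78
Net displacement: 49.79 east, 67.65 north. Direction back to start is (-49.79, -67.65): bearing = atan2(-49.79, -67.65) mod 360° = 216.35° ≈ 216°.

216°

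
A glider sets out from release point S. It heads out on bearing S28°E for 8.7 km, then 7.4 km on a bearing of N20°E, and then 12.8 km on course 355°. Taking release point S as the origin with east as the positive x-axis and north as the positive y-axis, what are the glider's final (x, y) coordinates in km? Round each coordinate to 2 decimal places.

(5.50, 12.02)

Leg 1 (S28°E, 8.7 km): east 8.7 sin 152° = 4.08, north 8.7 cos 152° = -7.68
Leg 2 (N20°E, 7.4 km): east 7.4 sin 20° = 2.53, north 7.4 cos 20° = 6.95
Leg 3 (355°, 12.8 km): east 12.8 sin 355° = -1.12, north 12.8 cos 355° = 12.75
Summing: 5.50 km east, 12.02 km north → (5.50, 12.02).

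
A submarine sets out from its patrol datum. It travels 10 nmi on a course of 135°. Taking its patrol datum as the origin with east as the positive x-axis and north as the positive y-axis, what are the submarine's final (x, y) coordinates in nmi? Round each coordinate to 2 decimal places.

(7.07, -7.07)

Leg 1 (135°, 10 nmi): east 10 sin 135° = 7.07, north 10 cos 135° = -7.07
Summing: 7.07 nmi east, -7.07 nmi north → (7.07, -7.07).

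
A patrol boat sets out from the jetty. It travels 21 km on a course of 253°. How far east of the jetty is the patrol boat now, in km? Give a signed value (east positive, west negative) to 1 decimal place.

Leg 1 (253°, 21 km): east 21 sin 253° = -20.08, north 21 cos 253° = -6.14
Net east component: -20.08 km.

-20.1 km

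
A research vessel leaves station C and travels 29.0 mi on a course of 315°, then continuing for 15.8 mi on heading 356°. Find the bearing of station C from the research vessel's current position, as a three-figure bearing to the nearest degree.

Leg 1 (315°, 29.0 mi): east 29.0 sin 315° = -20.51, north 29.0 cos 315° = 20.51
Leg 2 (356°, 15.8 mi): east 15.8 sin 356° = -1.10, north 15.8 cos 356° = 15.76
Net displacement: -21.61 east, 36.27 north. Direction back to start is (21.61, -36.27): bearing = atan2(21.61, -36.27) mod 360° = 149.21° ≈ 149°.

149°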